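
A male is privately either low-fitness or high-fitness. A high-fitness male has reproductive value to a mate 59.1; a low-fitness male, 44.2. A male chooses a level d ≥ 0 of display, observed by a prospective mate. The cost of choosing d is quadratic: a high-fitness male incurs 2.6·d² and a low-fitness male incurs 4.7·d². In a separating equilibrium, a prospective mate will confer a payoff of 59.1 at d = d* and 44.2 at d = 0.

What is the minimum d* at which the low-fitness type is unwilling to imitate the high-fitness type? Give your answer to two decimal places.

The low-fitness type at d = 0 receives 44.2; imitating at d* yields 59.1 − 4.7·d*².
Indifference: 44.2 = 59.1 − 4.7·d*², so d*² = (59.1 − 44.2) / 4.7 ≈ 3.1702.
d* = √3.1702 ≈ 1.78.

1.78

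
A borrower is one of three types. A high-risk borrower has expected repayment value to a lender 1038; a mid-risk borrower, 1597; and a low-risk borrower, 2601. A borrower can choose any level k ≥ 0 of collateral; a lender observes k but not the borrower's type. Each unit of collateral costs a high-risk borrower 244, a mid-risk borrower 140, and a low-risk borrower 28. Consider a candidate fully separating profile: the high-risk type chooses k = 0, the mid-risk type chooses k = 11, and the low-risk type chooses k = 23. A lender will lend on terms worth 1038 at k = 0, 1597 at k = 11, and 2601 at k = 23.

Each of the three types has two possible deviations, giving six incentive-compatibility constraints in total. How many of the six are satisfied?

5

High-risk (own payoff 1038): to k=11 gives 1597 − 244×11 = -1087 → no gain ✓; to k=23 gives 2601 − 244×23 = -3011 → no gain ✓.
Mid-risk (own payoff 1597 − 140×11 = 57): to k=0 gives 1038 → profitable ✗; to k=23 gives 2601 − 140×23 = -619 → no gain ✓.
Low-risk (own payoff 2601 − 28×23 = 1957): to k=0 gives 1038 → no gain ✓; to k=11 gives 1597 − 28×11 = 1289 → no gain ✓.
5 of the 6 constraints hold; not an equilibrium.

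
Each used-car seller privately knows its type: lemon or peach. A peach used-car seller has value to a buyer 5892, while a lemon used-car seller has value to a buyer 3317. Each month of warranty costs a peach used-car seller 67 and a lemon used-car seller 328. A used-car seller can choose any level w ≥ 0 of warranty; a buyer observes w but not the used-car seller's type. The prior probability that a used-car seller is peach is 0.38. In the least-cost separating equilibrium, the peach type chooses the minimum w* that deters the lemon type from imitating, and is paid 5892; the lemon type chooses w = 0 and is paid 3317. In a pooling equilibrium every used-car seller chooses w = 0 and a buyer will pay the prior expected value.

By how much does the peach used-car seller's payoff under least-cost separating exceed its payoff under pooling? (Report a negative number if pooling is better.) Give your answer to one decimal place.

Least-cost separating signal: w* solves 3317 = 5892 − 328·w*, so w* = (5892 − 3317)/328 ≈ 7.8506.
Peach type's separating payoff: 5892 − 67 × w* = 5892 − 67 × (5892 − 3317)/328 = 5892 − 172525/328 ≈ 5366.009.
Pooling payoff: 0.38 × 5892 + 0.62 × 3317 = 4295.5.
Difference: 5366.009 − 4295.5 = 1070.509, i.e. 1070.5 to one decimal place.
The peach type prefers to separate.

1070.5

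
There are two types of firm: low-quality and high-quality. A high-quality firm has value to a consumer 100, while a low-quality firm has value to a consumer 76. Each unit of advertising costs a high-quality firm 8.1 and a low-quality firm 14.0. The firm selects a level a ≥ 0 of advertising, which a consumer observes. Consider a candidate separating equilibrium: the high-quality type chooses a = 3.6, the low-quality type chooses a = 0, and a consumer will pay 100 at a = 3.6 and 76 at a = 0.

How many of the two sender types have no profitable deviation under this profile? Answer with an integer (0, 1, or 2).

1

High-quality type: signal → 100 − 8.1 × 3.6 = 70.84; deviate to 0 → 76. IC fails (70.84 < 76).
Low-quality type: stay at 0 → 76; mimic → 100 − 14.0 × 3.6 = 49.6. IC holds (76 ≥ 49.6).
1 of 2 constraints hold, so this profile is not an equilibrium.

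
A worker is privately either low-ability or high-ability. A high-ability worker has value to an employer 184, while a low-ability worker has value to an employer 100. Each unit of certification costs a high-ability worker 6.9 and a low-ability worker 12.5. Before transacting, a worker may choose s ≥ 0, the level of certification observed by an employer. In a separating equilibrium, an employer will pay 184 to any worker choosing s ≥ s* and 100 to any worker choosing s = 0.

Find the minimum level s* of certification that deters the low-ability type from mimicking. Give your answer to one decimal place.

A low-ability worker choosing s = 0 receives 100.
Imitating at s* instead would pay 184 at cost 12.5·s*, netting 184 − 12.5·s*.
Indifference: 100 = 184 − 12.5·s*, so s* = (184 − 100) / 12.5 ≈ 6.7.
This is the low-ability type's binding incentive-compatibility constraint; any s ≥ 6.7 sustains separation on that side.

6.7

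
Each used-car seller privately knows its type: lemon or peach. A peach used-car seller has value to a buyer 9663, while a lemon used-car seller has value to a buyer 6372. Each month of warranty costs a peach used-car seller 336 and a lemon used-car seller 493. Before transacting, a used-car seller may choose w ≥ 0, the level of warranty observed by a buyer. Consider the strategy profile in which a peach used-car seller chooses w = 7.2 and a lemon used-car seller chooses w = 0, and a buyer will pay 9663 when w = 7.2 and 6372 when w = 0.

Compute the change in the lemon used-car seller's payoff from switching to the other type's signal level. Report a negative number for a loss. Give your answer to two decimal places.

Playing w = 0 the lemon used-car seller receives 6372.
Deviating to w = 7.2 brings payment 9663 at cost 493 × 7.2 = 3549.6, netting 6113.4.
Gain from deviating: 6113.4 − 6372 = -258.60.
The gain is negative, so the lemon type's incentive-compatibility constraint is satisfied.

-258.60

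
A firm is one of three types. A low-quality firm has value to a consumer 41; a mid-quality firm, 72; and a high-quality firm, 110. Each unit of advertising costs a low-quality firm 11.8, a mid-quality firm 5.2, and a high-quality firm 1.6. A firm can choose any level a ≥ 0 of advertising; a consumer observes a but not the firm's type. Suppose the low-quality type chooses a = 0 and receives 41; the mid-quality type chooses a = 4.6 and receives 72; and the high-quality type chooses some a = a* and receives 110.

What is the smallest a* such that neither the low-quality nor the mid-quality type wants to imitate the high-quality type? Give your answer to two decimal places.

11.91

Mid-quality type (on-path payoff 72 − 5.2×4.6 = 48.08) won't mimic when 48.08 ≥ 110 − 5.2·a*, i.e. a* ≥ 11.91.
Low-quality type (on-path payoff 41) won't mimic when 41 ≥ 110 − 11.8·a*, i.e. a* ≥ 5.85.
Both must hold, so a* = max(5.85, 11.91) = 11.91. The mid-quality type's constraint binds.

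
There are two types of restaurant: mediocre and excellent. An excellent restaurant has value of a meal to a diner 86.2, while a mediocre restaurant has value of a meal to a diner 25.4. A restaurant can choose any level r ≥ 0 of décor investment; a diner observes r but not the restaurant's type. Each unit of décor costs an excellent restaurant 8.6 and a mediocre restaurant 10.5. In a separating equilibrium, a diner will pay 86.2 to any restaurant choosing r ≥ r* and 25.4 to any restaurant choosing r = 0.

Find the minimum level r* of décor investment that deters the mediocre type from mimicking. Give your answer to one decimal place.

A mediocre restaurant choosing r = 0 receives 25.4.
Imitating at r* instead would pay 86.2 at cost 10.5·r*, netting 86.2 − 10.5·r*.
Indifference: 25.4 = 86.2 − 10.5·r*, so r* = (86.2 − 25.4) / 10.5 ≈ 5.8.
At r* the mediocre type's incentive constraint just binds; the excellent type strictly prefers r* since its per-unit cost is lower.

5.8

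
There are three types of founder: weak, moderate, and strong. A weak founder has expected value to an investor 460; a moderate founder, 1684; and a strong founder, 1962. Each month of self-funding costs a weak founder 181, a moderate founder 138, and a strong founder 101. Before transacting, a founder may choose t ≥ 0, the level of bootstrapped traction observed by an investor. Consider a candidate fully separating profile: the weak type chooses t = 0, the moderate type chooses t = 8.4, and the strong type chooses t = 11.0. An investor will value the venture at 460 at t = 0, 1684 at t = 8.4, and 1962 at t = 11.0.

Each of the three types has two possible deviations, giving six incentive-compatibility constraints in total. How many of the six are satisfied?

6

Strong (own payoff 1962 − 101×11.0 = 851): to t=0 gives 460 → no gain ✓; to t=8.4 gives 1684 − 101×8.4 = 835.6 → no gain ✓.
Weak (own payoff 460): to t=8.4 gives 1684 − 181×8.4 = 163.6 → no gain ✓; to t=11.0 gives 1962 − 181×11.0 = -29 → no gain ✓.
Moderate (own payoff 1684 − 138×8.4 = 524.8): to t=0 gives 460 → no gain ✓; to t=11.0 gives 1962 − 138×11.0 = 444 → no gain ✓.
6 of the 6 constraints hold; this profile is a separating equilibrium.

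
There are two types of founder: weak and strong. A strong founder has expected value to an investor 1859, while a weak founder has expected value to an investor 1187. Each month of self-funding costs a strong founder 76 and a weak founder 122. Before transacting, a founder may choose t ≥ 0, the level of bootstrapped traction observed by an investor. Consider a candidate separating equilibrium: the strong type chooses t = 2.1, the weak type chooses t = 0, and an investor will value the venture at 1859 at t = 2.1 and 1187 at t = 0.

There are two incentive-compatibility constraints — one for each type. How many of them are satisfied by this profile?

Strong type: signal → 1859 − 76 × 2.1 = 1699.4; deviate to 0 → 1187. IC holds (1699.4 ≥ 1187).
Weak type: stay at 0 → 1187; mimic → 1859 − 122 × 2.1 = 1602.8. IC fails (1187 < 1602.8).
1 of 2 constraints hold, so this profile is not an equilibrium.

1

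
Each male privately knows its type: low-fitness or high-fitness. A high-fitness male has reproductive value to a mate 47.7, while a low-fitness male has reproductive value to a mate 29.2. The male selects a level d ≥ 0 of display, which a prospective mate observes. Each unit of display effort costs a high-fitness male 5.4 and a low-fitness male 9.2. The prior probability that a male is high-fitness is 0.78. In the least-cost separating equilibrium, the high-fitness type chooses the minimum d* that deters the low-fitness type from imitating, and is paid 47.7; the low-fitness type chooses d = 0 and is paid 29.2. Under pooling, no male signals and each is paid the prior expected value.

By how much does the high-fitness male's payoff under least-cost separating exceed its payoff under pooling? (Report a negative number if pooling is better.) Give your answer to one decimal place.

-6.8

Least-cost separating signal: d* solves 29.2 = 47.7 − 9.2·d*, so d* = (47.7 − 29.2)/9.2 ≈ 2.0109.
High-fitness type's separating payoff: 47.7 − 5.4 × d* = 47.7 − 5.4 × (47.7 − 29.2)/9.2 = 47.7 − 99.9/9.2 ≈ 36.841.
Pooling payoff: 0.78 × 47.7 + 0.22 × 29.2 = 43.63.
Difference: 36.841 − 43.63 = -6.789, i.e. -6.8 to one decimal place.
The high-fitness type would prefer the pooling outcome.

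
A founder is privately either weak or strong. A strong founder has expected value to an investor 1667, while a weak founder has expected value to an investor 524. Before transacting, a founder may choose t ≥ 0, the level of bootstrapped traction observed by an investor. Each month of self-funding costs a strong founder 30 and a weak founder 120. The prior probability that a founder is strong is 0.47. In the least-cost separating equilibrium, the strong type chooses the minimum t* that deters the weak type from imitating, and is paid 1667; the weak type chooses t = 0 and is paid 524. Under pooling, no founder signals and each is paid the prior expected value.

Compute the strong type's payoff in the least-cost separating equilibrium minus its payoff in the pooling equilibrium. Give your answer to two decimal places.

320.04

Least-cost separating signal: t* solves 524 = 1667 − 120·t*, so t* = (1667 − 524)/120 = 9.525.
Strong type's separating payoff: 1667 − 30 × t* = 1667 − 30 × (1667 − 524)/120 = 1667 − 34290/120 = 1381.25.
Pooling payoff: 0.47 × 1667 + 0.53 × 524 = 1061.21.
Difference: 1381.25 − 1061.21 = 320.04.
The strong type prefers to separate.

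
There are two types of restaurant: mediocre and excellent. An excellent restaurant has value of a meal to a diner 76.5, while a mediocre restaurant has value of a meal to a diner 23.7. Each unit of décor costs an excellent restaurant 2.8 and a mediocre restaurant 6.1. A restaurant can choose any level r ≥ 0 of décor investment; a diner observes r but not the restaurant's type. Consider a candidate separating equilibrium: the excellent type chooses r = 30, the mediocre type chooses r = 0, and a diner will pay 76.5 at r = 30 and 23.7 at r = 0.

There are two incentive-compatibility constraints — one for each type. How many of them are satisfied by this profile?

Mediocre type: stay at 0 → 23.7; mimic → 76.5 − 6.1 × 30 = -106.5. IC holds (23.7 ≥ -106.5).
Excellent type: signal → 76.5 − 2.8 × 30 = -7.5; deviate to 0 → 23.7. IC fails (-7.5 < 23.7).
1 of 2 constraints hold, so this profile is not an equilibrium.

1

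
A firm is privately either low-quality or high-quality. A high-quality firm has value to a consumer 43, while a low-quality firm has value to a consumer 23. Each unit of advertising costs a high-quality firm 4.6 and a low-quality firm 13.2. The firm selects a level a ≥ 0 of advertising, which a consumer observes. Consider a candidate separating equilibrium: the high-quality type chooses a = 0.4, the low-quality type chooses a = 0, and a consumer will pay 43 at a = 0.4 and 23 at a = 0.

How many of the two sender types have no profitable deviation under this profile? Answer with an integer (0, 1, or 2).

High-quality type: signal → 43 − 4.6 × 0.4 = 41.16; deviate to 0 → 23. IC holds (41.16 ≥ 23).
Low-quality type: stay at 0 → 23; mimic → 43 − 13.2 × 0.4 = 37.72. IC fails (23 < 37.72).
1 of 2 constraints hold, so this profile is not an equilibrium.

1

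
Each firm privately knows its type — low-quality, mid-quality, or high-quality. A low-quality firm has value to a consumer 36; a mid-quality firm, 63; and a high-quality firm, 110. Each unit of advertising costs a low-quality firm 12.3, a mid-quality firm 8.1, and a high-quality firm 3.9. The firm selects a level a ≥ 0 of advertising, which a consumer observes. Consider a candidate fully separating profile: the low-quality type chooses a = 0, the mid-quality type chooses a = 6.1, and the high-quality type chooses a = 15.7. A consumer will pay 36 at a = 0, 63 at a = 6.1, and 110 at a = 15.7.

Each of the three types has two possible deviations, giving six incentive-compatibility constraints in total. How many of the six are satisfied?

5

Low-quality (own payoff 36): to a=6.1 gives 63 − 12.3×6.1 = -12.03 → no gain ✓; to a=15.7 gives 110 − 12.3×15.7 = -83.11 → no gain ✓.
High-quality (own payoff 110 − 3.9×15.7 = 48.77): to a=0 gives 36 → no gain ✓; to a=6.1 gives 63 − 3.9×6.1 = 39.21 → no gain ✓.
Mid-quality (own payoff 63 − 8.1×6.1 = 13.59): to a=0 gives 36 → profitable ✗; to a=15.7 gives 110 − 8.1×15.7 = -17.17 → no gain ✓.
5 of the 6 constraints hold; not an equilibrium.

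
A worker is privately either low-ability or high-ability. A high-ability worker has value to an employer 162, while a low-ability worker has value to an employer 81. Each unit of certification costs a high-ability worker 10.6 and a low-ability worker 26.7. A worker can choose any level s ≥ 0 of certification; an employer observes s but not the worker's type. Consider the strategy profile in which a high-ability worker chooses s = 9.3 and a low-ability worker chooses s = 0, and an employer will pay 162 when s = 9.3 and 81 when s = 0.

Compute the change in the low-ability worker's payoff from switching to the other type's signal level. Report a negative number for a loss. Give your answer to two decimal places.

-167.31

Playing s = 0 the low-ability worker receives 81.
Deviating to s = 9.3 brings payment 162 at cost 26.7 × 9.3 = 248.31, netting -86.31.
Gain from deviating: -86.31 − 81 = -167.31.
The gain is negative, so the low-ability type's incentive-compatibility constraint is satisfied.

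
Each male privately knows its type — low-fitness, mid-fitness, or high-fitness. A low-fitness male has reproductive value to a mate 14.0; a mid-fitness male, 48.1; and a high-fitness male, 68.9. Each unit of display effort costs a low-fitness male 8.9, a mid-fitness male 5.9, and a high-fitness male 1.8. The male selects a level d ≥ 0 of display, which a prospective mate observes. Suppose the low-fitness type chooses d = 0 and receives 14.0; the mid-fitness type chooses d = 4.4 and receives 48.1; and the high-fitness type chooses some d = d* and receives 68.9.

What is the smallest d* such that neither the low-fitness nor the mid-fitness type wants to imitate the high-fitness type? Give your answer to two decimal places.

Low-fitness type (on-path payoff 14.0) won't mimic when 14.0 ≥ 68.9 − 8.9·d*, i.e. d* ≥ 6.17.
Mid-fitness type (on-path payoff 48.1 − 5.9×4.4 = 22.14) won't mimic when 22.14 ≥ 68.9 − 5.9·d*, i.e. d* ≥ 7.93.
Both must hold, so d* = max(6.17, 7.93) = 7.93. The mid-fitness type's constraint binds.

7.93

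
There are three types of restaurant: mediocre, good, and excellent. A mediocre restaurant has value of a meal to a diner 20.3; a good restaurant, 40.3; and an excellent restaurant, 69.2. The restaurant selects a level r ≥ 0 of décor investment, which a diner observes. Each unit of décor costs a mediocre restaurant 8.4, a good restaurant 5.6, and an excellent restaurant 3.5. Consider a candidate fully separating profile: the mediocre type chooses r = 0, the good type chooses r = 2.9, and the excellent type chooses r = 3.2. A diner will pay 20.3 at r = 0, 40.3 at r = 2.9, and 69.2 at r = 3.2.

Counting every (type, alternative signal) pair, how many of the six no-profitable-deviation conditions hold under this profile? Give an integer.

4

Excellent (own payoff 69.2 − 3.5×3.2 = 58): to r=0 gives 20.3 → no gain ✓; to r=2.9 gives 40.3 − 3.5×2.9 = 30.15 → no gain ✓.
Good (own payoff 40.3 − 5.6×2.9 = 24.06): to r=0 gives 20.3 → no gain ✓; to r=3.2 gives 69.2 − 5.6×3.2 = 51.28 → profitable ✗.
Mediocre (own payoff 20.3): to r=2.9 gives 40.3 − 8.4×2.9 = 15.94 → no gain ✓; to r=3.2 gives 69.2 − 8.4×3.2 = 42.32 → profitable ✗.
4 of the 6 constraints hold; not an equilibrium.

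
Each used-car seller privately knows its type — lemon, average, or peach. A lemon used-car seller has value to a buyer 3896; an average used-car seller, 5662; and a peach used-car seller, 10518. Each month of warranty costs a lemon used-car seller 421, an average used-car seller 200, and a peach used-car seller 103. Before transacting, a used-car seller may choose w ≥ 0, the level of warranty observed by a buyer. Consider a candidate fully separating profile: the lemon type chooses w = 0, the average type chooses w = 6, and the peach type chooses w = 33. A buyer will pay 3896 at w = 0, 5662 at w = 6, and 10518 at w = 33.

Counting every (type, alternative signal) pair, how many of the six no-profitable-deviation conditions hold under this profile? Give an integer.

Lemon (own payoff 3896): to w=6 gives 5662 − 421×6 = 3136 → no gain ✓; to w=33 gives 10518 − 421×33 = -3375 → no gain ✓.
Peach (own payoff 10518 − 103×33 = 7119): to w=0 gives 3896 → no gain ✓; to w=6 gives 5662 − 103×6 = 5044 → no gain ✓.
Average (own payoff 5662 − 200×6 = 4462): to w=0 gives 3896 → no gain ✓; to w=33 gives 10518 − 200×33 = 3918 → no gain ✓.
6 of the 6 constraints hold; this profile is a separating equilibrium.

6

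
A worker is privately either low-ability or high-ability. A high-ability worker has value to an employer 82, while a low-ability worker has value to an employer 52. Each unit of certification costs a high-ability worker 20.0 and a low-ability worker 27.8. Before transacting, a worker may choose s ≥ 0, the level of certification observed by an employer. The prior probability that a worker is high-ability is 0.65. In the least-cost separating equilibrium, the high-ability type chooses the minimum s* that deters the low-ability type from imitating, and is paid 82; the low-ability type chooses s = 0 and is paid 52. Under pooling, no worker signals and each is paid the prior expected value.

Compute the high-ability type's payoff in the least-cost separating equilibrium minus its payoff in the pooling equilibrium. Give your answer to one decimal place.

Least-cost separating signal: s* solves 52 = 82 − 27.8·s*, so s* = (82 − 52)/27.8 ≈ 1.0791.
High-ability type's separating payoff: 82 − 20.0 × s* = 82 − 20.0 × (82 − 52)/27.8 = 82 − 600/27.8 ≈ 60.417.
Pooling payoff: 0.65 × 82 + 0.35 × 52 = 71.5.
Difference: 60.417 − 71.5 = -11.083, i.e. -11.1 to one decimal place.
The high-ability type would prefer the pooling outcome.

-11.1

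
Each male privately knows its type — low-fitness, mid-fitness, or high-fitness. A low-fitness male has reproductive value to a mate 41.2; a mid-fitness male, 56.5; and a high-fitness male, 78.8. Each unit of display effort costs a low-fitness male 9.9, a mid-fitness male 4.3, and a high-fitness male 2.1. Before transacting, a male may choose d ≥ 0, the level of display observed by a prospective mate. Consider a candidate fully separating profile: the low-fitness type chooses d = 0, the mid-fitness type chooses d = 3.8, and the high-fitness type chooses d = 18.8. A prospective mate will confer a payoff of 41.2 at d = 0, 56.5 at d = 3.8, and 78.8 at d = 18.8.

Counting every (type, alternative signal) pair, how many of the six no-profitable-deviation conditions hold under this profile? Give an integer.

Mid-fitness (own payoff 56.5 − 4.3×3.8 = 40.16): to d=0 gives 41.2 → profitable ✗; to d=18.8 gives 78.8 − 4.3×18.8 = -2.04 → no gain ✓.
Low-fitness (own payoff 41.2): to d=3.8 gives 56.5 − 9.9×3.8 = 18.88 → no gain ✓; to d=18.8 gives 78.8 − 9.9×18.8 = -107.32 → no gain ✓.
High-fitness (own payoff 78.8 − 2.1×18.8 = 39.32): to d=0 gives 41.2 → profitable ✗; to d=3.8 gives 56.5 − 2.1×3.8 = 48.52 → profitable ✗.
3 of the 6 constraints hold; not an equilibrium.

3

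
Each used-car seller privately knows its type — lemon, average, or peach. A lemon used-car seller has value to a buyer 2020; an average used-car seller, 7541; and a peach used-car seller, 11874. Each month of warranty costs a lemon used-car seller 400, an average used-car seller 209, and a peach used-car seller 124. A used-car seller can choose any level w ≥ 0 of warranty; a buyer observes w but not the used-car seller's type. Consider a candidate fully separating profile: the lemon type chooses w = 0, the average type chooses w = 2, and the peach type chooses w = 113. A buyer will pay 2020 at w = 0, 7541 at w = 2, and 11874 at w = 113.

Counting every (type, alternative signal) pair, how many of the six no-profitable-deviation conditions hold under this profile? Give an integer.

3

Peach (own payoff 11874 − 124×113 = -2138): to w=0 gives 2020 → profitable ✗; to w=2 gives 7541 − 124×2 = 7293 → profitable ✗.
Lemon (own payoff 2020): to w=2 gives 7541 − 400×2 = 6741 → profitable ✗; to w=113 gives 11874 − 400×113 = -33326 → no gain ✓.
Average (own payoff 7541 − 209×2 = 7123): to w=0 gives 2020 → no gain ✓; to w=113 gives 11874 − 209×113 = -11743 → no gain ✓.
3 of the 6 constraints hold; not an equilibrium.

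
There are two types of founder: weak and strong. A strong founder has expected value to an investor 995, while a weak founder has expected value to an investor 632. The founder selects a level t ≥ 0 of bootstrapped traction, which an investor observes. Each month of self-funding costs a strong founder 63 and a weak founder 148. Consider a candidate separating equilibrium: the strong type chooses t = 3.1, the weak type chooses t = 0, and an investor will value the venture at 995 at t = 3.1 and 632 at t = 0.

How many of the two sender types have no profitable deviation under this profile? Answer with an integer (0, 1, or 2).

Weak type: stay at 0 → 632; mimic → 995 − 148 × 3.1 = 536.2. IC holds (632 ≥ 536.2).
Strong type: signal → 995 − 63 × 3.1 = 799.7; deviate to 0 → 632. IC holds (799.7 ≥ 632).
2 of 2 constraints hold, so this is a separating equilibrium.

2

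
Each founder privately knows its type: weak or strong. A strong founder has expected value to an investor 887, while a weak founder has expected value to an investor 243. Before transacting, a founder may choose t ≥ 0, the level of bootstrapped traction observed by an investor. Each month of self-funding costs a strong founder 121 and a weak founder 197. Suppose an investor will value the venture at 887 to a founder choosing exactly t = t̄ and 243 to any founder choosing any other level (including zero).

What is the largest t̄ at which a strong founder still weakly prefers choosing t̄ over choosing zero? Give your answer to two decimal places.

Choosing t̄ yields the strong type 887 − 121·t̄; choosing zero yields 243.
The strong type is indifferent at 887 − 121·t̄ = 243, i.e. t̄ = (887 − 243) / 121 ≈ 5.32.
For any t̄ above 5.32 the strong type would rather pool at zero, so separation collapses.

5.32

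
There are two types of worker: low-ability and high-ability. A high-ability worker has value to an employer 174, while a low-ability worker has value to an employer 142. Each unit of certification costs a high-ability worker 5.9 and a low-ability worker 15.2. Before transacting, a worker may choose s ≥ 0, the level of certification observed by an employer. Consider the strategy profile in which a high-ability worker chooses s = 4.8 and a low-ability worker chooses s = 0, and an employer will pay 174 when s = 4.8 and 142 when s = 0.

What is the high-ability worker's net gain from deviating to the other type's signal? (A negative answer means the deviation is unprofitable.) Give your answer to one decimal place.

Playing s = 4.8 the high-ability worker receives 174 − 5.9 × 4.8 = 145.68.
Deviating to s = 0 yields 142 instead.
Gain from deviating: 142 − 145.68 = -3.68, i.e. -3.7 to one decimal place.
The gain is negative, so the high-ability type's incentive-compatibility constraint is satisfied.

-3.7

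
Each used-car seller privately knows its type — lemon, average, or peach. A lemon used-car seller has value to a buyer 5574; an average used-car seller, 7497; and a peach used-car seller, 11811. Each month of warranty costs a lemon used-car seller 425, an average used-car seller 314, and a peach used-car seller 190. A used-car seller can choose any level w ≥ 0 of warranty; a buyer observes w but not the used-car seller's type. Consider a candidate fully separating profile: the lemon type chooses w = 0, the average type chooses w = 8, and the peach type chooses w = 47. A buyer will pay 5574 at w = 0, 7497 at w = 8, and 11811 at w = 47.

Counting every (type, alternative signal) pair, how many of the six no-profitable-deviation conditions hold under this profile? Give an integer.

Lemon (own payoff 5574): to w=8 gives 7497 − 425×8 = 4097 → no gain ✓; to w=47 gives 11811 − 425×47 = -8164 → no gain ✓.
Average (own payoff 7497 − 314×8 = 4985): to w=0 gives 5574 → profitable ✗; to w=47 gives 11811 − 314×47 = -2947 → no gain ✓.
Peach (own payoff 11811 − 190×47 = 2881): to w=0 gives 5574 → profitable ✗; to w=8 gives 7497 − 190×8 = 5977 → profitable ✗.
3 of the 6 constraints hold; not an equilibrium.

3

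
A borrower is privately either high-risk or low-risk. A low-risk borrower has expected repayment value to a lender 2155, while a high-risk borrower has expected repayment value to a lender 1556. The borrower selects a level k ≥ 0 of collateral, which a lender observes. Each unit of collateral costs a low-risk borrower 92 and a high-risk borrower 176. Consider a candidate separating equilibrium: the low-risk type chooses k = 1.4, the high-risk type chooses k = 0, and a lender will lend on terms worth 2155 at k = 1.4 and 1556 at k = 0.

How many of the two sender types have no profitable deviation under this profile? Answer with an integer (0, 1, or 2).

1

Low-risk type: signal → 2155 − 92 × 1.4 = 2026.2; deviate to 0 → 1556. IC holds (2026.2 ≥ 1556).
High-risk type: stay at 0 → 1556; mimic → 2155 − 176 × 1.4 = 1908.6. IC fails (1556 < 1908.6).
1 of 2 constraints hold, so this profile is not an equilibrium.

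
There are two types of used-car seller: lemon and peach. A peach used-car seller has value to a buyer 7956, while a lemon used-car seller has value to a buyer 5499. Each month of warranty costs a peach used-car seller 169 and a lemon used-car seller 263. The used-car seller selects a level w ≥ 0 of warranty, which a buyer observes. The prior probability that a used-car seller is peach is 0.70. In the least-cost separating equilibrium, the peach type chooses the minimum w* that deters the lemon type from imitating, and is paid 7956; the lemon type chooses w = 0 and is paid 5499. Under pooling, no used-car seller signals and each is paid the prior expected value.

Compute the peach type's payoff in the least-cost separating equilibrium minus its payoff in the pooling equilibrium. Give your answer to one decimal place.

Least-cost separating signal: w* solves 5499 = 7956 − 263·w*, so w* = (7956 − 5499)/263 ≈ 9.3422.
Peach type's separating payoff: 7956 − 169 × w* = 7956 − 169 × (7956 − 5499)/263 = 7956 − 415233/263 ≈ 6377.167.
Pooling payoff: 0.70 × 7956 + 0.30 × 5499 = 7218.9.
Difference: 6377.167 − 7218.9 = -841.733, i.e. -841.7 to one decimal place.
The peach type would prefer the pooling outcome.

-841.7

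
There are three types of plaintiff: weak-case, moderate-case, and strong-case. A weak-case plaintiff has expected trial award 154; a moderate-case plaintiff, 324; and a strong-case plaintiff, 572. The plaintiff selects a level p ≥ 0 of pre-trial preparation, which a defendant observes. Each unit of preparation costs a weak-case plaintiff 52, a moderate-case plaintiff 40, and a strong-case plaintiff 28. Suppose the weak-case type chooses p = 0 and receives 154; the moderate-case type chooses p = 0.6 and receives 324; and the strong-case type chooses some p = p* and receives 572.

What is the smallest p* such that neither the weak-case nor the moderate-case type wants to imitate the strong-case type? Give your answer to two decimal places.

Weak-case type (on-path payoff 154) won't mimic when 154 ≥ 572 − 52·p*, i.e. p* ≥ 8.04.
Moderate-case type (on-path payoff 324 − 40×0.6 = 300) won't mimic when 300 ≥ 572 − 40·p*, i.e. p* ≥ 6.80.
Both must hold, so p* = max(8.04, 6.80) = 8.04. The weak-case type's constraint binds.

8.04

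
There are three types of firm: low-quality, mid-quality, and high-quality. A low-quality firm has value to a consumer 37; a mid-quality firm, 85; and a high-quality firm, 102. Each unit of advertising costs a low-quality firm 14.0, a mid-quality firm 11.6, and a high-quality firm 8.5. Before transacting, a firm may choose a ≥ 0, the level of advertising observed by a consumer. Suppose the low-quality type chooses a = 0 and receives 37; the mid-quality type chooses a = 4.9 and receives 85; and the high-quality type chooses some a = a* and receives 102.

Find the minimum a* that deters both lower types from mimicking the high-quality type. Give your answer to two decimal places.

6.37

Mid-quality type (on-path payoff 85 − 11.6×4.9 = 28.16) won't mimic when 28.16 ≥ 102 − 11.6·a*, i.e. a* ≥ 6.37.
Low-quality type (on-path payoff 37) won't mimic when 37 ≥ 102 − 14.0·a*, i.e. a* ≥ 4.64.
Both must hold, so a* = max(4.64, 6.37) = 6.37. The mid-quality type's constraint binds.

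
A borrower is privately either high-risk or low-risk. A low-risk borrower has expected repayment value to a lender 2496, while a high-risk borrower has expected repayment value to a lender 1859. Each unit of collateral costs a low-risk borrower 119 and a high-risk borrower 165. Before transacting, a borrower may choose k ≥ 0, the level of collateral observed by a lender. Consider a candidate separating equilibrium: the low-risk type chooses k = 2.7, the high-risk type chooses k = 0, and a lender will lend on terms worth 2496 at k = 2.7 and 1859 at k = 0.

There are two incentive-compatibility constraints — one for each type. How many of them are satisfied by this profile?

1

High-risk type: stay at 0 → 1859; mimic → 2496 − 165 × 2.7 = 2050.5. IC fails (1859 < 2050.5).
Low-risk type: signal → 2496 − 119 × 2.7 = 2174.7; deviate to 0 → 1859. IC holds (2174.7 ≥ 1859).
1 of 2 constraints hold, so this profile is not an equilibrium.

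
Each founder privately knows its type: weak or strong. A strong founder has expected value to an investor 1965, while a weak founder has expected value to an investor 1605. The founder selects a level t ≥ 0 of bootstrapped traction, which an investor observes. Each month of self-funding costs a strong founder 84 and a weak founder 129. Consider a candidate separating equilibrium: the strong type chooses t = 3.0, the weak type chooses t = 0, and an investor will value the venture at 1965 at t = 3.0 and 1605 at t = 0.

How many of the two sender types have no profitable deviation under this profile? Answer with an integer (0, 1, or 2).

Weak type: stay at 0 → 1605; mimic → 1965 − 129 × 3.0 = 1578. IC holds (1605 ≥ 1578).
Strong type: signal → 1965 − 84 × 3.0 = 1713; deviate to 0 → 1605. IC holds (1713 ≥ 1605).
2 of 2 constraints hold, so this is a separating equilibrium.

2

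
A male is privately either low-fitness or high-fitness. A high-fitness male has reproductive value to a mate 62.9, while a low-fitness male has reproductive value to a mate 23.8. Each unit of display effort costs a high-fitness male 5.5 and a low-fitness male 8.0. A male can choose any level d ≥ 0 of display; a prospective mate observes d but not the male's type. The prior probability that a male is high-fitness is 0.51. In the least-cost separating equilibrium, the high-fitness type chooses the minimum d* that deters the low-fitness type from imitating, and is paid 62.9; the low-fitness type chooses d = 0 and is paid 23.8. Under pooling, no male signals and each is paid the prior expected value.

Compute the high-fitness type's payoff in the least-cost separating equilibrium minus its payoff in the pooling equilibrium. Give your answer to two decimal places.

-7.72

Least-cost separating signal: d* solves 23.8 = 62.9 − 8.0·d*, so d* = (62.9 − 23.8)/8.0 = 4.8875.
High-fitness type's separating payoff: 62.9 − 5.5 × d* = 62.9 − 5.5 × (62.9 − 23.8)/8.0 = 62.9 − 215.05/8.0 ≈ 36.0188.
Pooling payoff: 0.51 × 62.9 + 0.49 × 23.8 = 43.741.
Difference: 36.0188 − 43.741 = -7.7222, i.e. -7.72 to two decimal places.
The high-fitness type would prefer the pooling outcome.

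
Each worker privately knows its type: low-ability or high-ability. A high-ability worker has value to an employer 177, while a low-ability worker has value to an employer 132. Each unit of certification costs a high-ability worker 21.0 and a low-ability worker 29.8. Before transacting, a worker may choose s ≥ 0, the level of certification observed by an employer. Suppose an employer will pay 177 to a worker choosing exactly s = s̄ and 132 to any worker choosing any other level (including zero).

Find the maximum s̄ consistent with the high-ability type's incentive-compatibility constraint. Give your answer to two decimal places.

2.14

Choosing s̄ yields the high-ability type 177 − 21.0·s̄; choosing zero yields 132.
The high-ability type is indifferent at 177 − 21.0·s̄ = 132, i.e. s̄ = (177 − 132) / 21.0 ≈ 2.14.
For any s̄ above 2.14 the high-ability type would rather pool at zero, so separation collapses.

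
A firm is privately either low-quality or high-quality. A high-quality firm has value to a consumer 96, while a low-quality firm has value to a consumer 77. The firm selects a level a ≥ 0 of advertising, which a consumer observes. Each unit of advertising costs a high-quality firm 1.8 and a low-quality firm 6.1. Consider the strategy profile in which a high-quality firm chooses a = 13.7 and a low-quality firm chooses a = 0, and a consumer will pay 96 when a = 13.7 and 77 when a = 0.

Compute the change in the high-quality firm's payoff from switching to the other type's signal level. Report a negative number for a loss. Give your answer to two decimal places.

Playing a = 13.7 the high-quality firm receives 96 − 1.8 × 13.7 = 71.34.
Deviating to a = 0 yields 77 instead.
Gain from deviating: 77 − 71.34 = 5.66.
The gain is positive, so the high-quality type's incentive-compatibility constraint is violated — this profile is not a separating equilibrium.

5.66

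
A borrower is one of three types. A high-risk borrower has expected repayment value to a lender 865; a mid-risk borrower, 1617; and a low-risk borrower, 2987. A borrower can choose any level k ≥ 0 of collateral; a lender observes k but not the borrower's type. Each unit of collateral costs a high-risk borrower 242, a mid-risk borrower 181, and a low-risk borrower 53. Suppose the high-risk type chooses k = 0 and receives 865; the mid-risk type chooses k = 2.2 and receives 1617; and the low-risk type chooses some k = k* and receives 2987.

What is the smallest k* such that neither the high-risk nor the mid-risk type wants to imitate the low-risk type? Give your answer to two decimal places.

9.77

Mid-risk type (on-path payoff 1617 − 181×2.2 = 1218.8) won't mimic when 1218.8 ≥ 2987 − 181·k*, i.e. k* ≥ 9.77.
High-risk type (on-path payoff 865) won't mimic when 865 ≥ 2987 − 242·k*, i.e. k* ≥ 8.77.
Both must hold, so k* = max(8.77, 9.77) = 9.77. The mid-risk type's constraint binds.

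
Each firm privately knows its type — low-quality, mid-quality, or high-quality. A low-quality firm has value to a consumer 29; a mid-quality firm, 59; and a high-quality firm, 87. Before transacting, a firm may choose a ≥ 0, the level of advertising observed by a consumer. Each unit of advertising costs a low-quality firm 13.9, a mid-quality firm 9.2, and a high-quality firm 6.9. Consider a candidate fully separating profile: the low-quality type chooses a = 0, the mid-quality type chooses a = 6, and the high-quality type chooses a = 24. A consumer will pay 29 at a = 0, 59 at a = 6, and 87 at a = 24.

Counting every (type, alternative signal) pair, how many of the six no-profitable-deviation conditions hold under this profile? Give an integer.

Mid-quality (own payoff 59 − 9.2×6 = 3.8): to a=0 gives 29 → profitable ✗; to a=24 gives 87 − 9.2×24 = -133.8 → no gain ✓.
High-quality (own payoff 87 − 6.9×24 = -78.6): to a=0 gives 29 → profitable ✗; to a=6 gives 59 − 6.9×6 = 17.6 → profitable ✗.
Low-quality (own payoff 29): to a=6 gives 59 − 13.9×6 = -24.4 → no gain ✓; to a=24 gives 87 − 13.9×24 = -246.6 → no gain ✓.
3 of the 6 constraints hold; not an equilibrium.

3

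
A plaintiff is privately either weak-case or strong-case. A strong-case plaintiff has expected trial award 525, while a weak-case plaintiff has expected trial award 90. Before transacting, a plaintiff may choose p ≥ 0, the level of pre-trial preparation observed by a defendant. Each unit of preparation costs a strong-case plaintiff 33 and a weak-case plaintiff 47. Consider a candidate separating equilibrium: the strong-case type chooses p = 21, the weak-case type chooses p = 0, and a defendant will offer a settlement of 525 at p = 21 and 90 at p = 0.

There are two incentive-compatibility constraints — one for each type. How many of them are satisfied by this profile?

Weak-case type: stay at 0 → 90; mimic → 525 − 47 × 21 = -462. IC holds (90 ≥ -462).
Strong-case type: signal → 525 − 33 × 21 = -168; deviate to 0 → 90. IC fails (-168 < 90).
1 of 2 constraints hold, so this profile is not an equilibrium.

1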